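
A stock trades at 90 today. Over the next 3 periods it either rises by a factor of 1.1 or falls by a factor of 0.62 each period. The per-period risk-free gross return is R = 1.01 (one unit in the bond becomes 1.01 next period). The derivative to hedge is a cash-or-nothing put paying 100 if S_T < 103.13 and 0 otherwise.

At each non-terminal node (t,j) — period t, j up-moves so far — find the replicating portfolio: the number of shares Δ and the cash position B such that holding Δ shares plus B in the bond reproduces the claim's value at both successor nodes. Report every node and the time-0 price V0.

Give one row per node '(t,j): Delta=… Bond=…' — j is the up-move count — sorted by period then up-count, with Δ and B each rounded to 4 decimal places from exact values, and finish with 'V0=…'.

Under the risk-neutral measure, an up-move has probability p* = (R−d)/(u−d) = 0.8125 and values discount at R = 1.01.
Terminal payoffs: V(3,0)=100.0000, V(3,1)=100.0000, V(3,2)=100.0000, V(3,3)=0.0000
(2,0): S=34.5960. Δ = (V_up−V_dn)/(S_up−S_dn) = (100.0000−100.0000)/(38.0556−21.4495) = 0.0000. V = [p*·100.0000 + (1−p*)·100.0000]/1.01 = 99.0099. B = V − Δ·S = 99.0099.
(2,1): S=61.3800. Δ = (V_up−V_dn)/(S_up−S_dn) = (100.0000−100.0000)/(67.5180−38.0556) = 0.0000. V = [p*·100.0000 + (1−p*)·100.0000]/1.01 = 99.0099. B = V − Δ·S = 99.0099.
(2,2): S=108.9000. Δ = (V_up−V_dn)/(S_up−S_dn) = (0.0000−100.0000)/(119.7900−67.5180) = -1.9131. V = [p*·0.0000 + (1−p*)·100.0000]/1.01 = 18.5644. B = V − Δ·S = 226.8977.
(1,0): S=55.8000. Δ = (V_up−V_dn)/(S_up−S_dn) = (99.0099−99.0099)/(61.3800−34.5960) = 0.0000. V = [p*·99.0099 + (1−p*)·99.0099]/1.01 = 98.0296. B = V − Δ·S = 98.0296.
(1,1): S=99.0000. Δ = (V_up−V_dn)/(S_up−S_dn) = (18.5644−99.0099)/(108.9000−61.3800) = -1.6929. V = [p*·18.5644 + (1−p*)·99.0099]/1.01 = 33.3147. B = V − Δ·S = 200.9096.
(0,0): S=90.0000. Δ = (V_up−V_dn)/(S_up−S_dn) = (33.3147−98.0296)/(99.0000−55.8000) = -1.4980. V = [p*·33.3147 + (1−p*)·98.0296]/1.01 = 44.9988. B = V − Δ·S = 179.8214.
Check: Δ(0,0)·S0 + B(0,0) = 44.9988 = V0.

(0,0): Delta=-1.4980 Bond=179.8214
(1,0): Delta=0.0000 Bond=98.0296
(1,1): Delta=-1.6929 Bond=200.9096
(2,0): Delta=0.0000 Bond=99.0099
(2,1): Delta=0.0000 Bond=99.0099
(2,2): Delta=-1.9131 Bond=226.8977
V0=44.9988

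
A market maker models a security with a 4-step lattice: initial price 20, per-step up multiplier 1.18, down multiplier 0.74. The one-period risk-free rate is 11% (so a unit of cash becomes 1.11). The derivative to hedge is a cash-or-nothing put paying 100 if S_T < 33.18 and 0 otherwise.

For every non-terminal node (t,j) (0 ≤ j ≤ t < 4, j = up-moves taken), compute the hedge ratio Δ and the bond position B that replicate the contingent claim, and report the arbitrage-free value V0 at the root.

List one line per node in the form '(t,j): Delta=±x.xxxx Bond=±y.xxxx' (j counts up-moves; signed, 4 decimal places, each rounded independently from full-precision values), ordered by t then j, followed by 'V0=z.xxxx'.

No-arbitrage ⇒ martingale measure with p* = (R−d)/(u−d) = 0.8409.
Payoff layer (t=4): V(4,0)=100.0000, V(4,1)=100.0000, V(4,2)=100.0000, V(4,3)=100.0000, V(4,4)=0.0000
  t=3,j=0: stock 8.1045 → up 9.5633 (V=100.0000), down 5.9973 (V=100.0000). Price 90.0901; hedge Δ=0.0000, bond B=90.0901.
  t=3,j=1: stock 12.9234 → up 15.2496 (V=100.0000), down 9.5633 (V=100.0000). Price 90.0901; hedge Δ=0.0000, bond B=90.0901.
  t=3,j=2: stock 20.6075 → up 24.3169 (V=100.0000), down 15.2496 (V=100.0000). Price 90.0901; hedge Δ=0.0000, bond B=90.0901.
  t=3,j=3: stock 32.8606 → up 38.7756 (V=0.0000), down 24.3169 (V=100.0000). Price 14.3325; hedge Δ=-6.9163, bond B=241.6052.
  t=2,j=0: stock 10.9520 → up 12.9234 (V=90.0901), down 8.1045 (V=90.0901). Price 81.1622; hedge Δ=0.0000, bond B=81.1622.
  t=2,j=1: stock 17.4640 → up 20.6075 (V=90.0901), down 12.9234 (V=90.0901). Price 81.1622; hedge Δ=0.0000, bond B=81.1622.
  t=2,j=2: stock 27.8480 → up 32.8606 (V=14.3325), down 20.6075 (V=90.0901). Price 23.7701; hedge Δ=-6.1827, bond B=195.9464.
  t=1,j=0: stock 14.8000 → up 17.4640 (V=81.1622), down 10.9520 (V=81.1622). Price 73.1191; hedge Δ=0.0000, bond B=73.1191.
  t=1,j=1: stock 23.6000 → up 27.8480 (V=23.7701), down 17.4640 (V=81.1622). Price 29.6403; hedge Δ=-5.5270, bond B=160.0769.
  t=0,j=0: stock 20.0000 → up 23.6000 (V=29.6403), down 14.8000 (V=73.1191). Price 32.9346; hedge Δ=-4.9408, bond B=131.7502.
Root portfolio cost Δ·20+B reproduces V0=32.9346.

(0,0): Delta=-4.9408 Bond=131.7502
(1,0): Delta=0.0000 Bond=73.1191
(1,1): Delta=-5.5270 Bond=160.0769
(2,0): Delta=0.0000 Bond=81.1622
(2,1): Delta=0.0000 Bond=81.1622
(2,2): Delta=-6.1827 Bond=195.9464
(3,0): Delta=0.0000 Bond=90.0901
(3,1): Delta=0.0000 Bond=90.0901
(3,2): Delta=0.0000 Bond=90.0901
(3,3): Delta=-6.9163 Bond=241.6052
V0=32.9346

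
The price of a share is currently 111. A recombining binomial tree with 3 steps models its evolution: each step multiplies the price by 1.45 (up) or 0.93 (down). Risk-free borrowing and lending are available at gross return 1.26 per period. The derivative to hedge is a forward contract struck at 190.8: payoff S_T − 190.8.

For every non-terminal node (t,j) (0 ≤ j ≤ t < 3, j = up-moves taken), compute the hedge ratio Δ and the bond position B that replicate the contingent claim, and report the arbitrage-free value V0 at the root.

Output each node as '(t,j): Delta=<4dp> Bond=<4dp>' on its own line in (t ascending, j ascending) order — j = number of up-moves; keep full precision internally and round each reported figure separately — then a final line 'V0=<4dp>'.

No-arbitrage ⇒ martingale measure with p* = (R−d)/(u−d) = 0.6346.
Terminal payoffs: V(3,0)=-101.5164, V(3,1)=-51.5943, V(3,2)=26.2411, V(3,3)=147.5974
  t=2,j=0: stock 96.0039 → up 139.2057 (V=-51.5943), down 89.2836 (V=-101.5164). Price -55.4247; hedge Δ=1.0000, bond B=-151.4286.
  t=2,j=1: stock 149.6835 → up 217.0411 (V=26.2411), down 139.2057 (V=-51.5943). Price -1.7451; hedge Δ=1.0000, bond B=-151.4286.
  t=2,j=2: stock 233.3775 → up 338.3974 (V=147.5974), down 217.0411 (V=26.2411). Price 81.9489; hedge Δ=1.0000, bond B=-151.4286.
  t=1,j=0: stock 103.2300 → up 149.6835 (V=-1.7451), down 96.0039 (V=-55.4247). Price -16.9514; hedge Δ=1.0000, bond B=-120.1814.
  t=1,j=1: stock 160.9500 → up 233.3775 (V=81.9489), down 149.6835 (V=-1.7451). Price 40.7686; hedge Δ=1.0000, bond B=-120.1814.
  t=0,j=0: stock 111.0000 → up 160.9500 (V=40.7686), down 103.2300 (V=-16.9514). Price 15.6179; hedge Δ=1.0000, bond B=-95.3821.
Each (Δ,B) replicates both successor values, so the strategy is self-financing and V0 is arbitrage-free.

(0,0): Delta=1.0000 Bond=-95.3821
(1,0): Delta=1.0000 Bond=-120.1814
(1,1): Delta=1.0000 Bond=-120.1814
(2,0): Delta=1.0000 Bond=-151.4286
(2,1): Delta=1.0000 Bond=-151.4286
(2,2): Delta=1.0000 Bond=-151.4286
V0=15.6179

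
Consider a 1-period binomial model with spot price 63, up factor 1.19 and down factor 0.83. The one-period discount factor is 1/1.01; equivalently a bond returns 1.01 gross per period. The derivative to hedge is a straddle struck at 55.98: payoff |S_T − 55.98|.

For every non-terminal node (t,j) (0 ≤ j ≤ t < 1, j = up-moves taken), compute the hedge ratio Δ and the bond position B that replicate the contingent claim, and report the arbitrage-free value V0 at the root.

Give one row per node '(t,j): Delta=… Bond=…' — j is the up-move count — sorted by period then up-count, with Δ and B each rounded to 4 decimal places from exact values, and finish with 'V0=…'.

Under the risk-neutral measure, an up-move has probability p* = (R−d)/(u−d) = 0.5000 and values discount at R = 1.01.
Payoff layer (t=1): V(1,0)=3.6900, V(1,1)=18.9900
(0,0): S=63.0000. Δ = (V_up−V_dn)/(S_up−S_dn) = (18.9900−3.6900)/(74.9700−52.2900) = 0.6746. V = [p*·18.9900 + (1−p*)·3.6900]/1.01 = 11.2277. B = V − Δ·S = -31.2723.
Check: Δ(0,0)·S0 + B(0,0) = 11.2277 = V0.

(0,0): Delta=0.6746 Bond=-31.2723
V0=11.2277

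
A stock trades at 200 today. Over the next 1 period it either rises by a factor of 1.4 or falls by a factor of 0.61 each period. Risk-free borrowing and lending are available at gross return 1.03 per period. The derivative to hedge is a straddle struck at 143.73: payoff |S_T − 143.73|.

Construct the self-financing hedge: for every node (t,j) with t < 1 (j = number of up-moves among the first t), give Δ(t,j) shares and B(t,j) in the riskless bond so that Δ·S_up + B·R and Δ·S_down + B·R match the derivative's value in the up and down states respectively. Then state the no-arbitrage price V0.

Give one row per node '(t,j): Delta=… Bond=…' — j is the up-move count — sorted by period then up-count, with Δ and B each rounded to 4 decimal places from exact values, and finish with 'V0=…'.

Under the risk-neutral measure, an up-move has probability p* = (R−d)/(u−d) = 0.5316 and values discount at R = 1.03.
At expiry t=1: V(1,0)=21.7300, V(1,1)=136.2700
  t=0,j=0: stock 200.0000 → up 280.0000 (V=136.2700), down 122.0000 (V=21.7300). Price 80.2181; hedge Δ=0.7249, bond B=-64.7692.
Root portfolio cost Δ·200+B reproduces V0=80.2181.

(0,0): Delta=0.7249 Bond=-64.7692
V0=80.2181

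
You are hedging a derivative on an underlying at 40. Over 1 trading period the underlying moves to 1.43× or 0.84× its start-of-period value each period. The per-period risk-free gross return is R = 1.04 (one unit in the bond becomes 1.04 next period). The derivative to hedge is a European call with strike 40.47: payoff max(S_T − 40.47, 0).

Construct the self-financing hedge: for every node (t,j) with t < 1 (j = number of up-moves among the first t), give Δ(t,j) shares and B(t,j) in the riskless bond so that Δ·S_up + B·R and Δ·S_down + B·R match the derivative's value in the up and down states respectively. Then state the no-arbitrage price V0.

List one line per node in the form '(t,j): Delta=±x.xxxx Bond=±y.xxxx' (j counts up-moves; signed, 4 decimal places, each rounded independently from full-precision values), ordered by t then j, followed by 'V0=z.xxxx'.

(0,0): Delta=0.7089 Bond=-22.9029
V0=5.4531

Risk-neutral probability p* = (R−d)/(u−d) = (1.04−0.84)/(1.43−0.84) = 0.3390.
At expiry t=1: V(1,0)=0.0000, V(1,1)=16.7300
  t=0,j=0: stock 40.0000 → up 57.2000 (V=16.7300), down 33.6000 (V=0.0000). Price 5.4531; hedge Δ=0.7089, bond B=-22.9029.
Check: Δ(0,0)·S0 + B(0,0) = 5.4531 = V0.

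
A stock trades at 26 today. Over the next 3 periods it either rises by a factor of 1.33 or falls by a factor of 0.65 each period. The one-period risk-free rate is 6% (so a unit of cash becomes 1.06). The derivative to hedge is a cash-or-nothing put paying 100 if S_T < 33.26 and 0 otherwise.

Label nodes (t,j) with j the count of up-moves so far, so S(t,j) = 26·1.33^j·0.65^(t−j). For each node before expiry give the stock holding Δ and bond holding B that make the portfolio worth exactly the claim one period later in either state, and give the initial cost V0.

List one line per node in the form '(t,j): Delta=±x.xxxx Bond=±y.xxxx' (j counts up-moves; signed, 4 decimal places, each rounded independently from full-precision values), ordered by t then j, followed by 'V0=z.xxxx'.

Risk-neutral probability p* = (R−d)/(u−d) = (1.06−0.65)/(1.33−0.65) = 0.6029.
Payoff layer (t=3): V(3,0)=100.0000, V(3,1)=100.0000, V(3,2)=100.0000, V(3,3)=0.0000
  t=2,j=0: stock 10.9850 → up 14.6101 (V=100.0000), down 7.1403 (V=100.0000). Price 94.3396; hedge Δ=0.0000, bond B=94.3396.
  t=2,j=1: stock 22.4770 → up 29.8944 (V=100.0000), down 14.6101 (V=100.0000). Price 94.3396; hedge Δ=0.0000, bond B=94.3396.
  t=2,j=2: stock 45.9914 → up 61.1686 (V=0.0000), down 29.8944 (V=100.0000). Price 37.4584; hedge Δ=-3.1975, bond B=184.5172.
  t=1,j=0: stock 16.9000 → up 22.4770 (V=94.3396), down 10.9850 (V=94.3396). Price 88.9996; hedge Δ=0.0000, bond B=88.9996.
  t=1,j=1: stock 34.5800 → up 45.9914 (V=37.4584), down 22.4770 (V=94.3396). Price 56.6449; hedge Δ=-2.4190, bond B=140.2938.
  t=0,j=0: stock 26.0000 → up 34.5800 (V=56.6449), down 16.9000 (V=88.9996). Price 65.5581; hedge Δ=-1.8300, bond B=113.1387.
Check: Δ(0,0)·S0 + B(0,0) = 65.5581 = V0.

(0,0): Delta=-1.8300 Bond=113.1387
(1,0): Delta=0.0000 Bond=88.9996
(1,1): Delta=-2.4190 Bond=140.2938
(2,0): Delta=0.0000 Bond=94.3396
(2,1): Delta=0.0000 Bond=94.3396
(2,2): Delta=-3.1975 Bond=184.5172
V0=65.5581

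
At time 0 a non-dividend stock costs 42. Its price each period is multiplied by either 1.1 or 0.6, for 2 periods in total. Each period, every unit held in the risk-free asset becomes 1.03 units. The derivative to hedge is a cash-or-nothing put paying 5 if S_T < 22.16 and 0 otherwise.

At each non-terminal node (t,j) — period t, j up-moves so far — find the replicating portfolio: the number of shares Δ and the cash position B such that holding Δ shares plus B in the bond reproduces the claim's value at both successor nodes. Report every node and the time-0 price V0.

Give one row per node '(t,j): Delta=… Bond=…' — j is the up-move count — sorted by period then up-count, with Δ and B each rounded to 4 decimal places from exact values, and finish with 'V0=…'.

Since d<R<u, set p* = (R−d)/(u−d) = 0.8600; price each node as the discounted p*-expectation of its children.
Terminal values V(2,·): V(2,0)=5.0000, V(2,1)=0.0000, V(2,2)=0.0000
  t=1,j=0: stock 25.2000 → up 27.7200 (V=0.0000), down 15.1200 (V=5.0000). Price 0.6796; hedge Δ=-0.3968, bond B=10.6796.
  t=1,j=1: stock 46.2000 → up 50.8200 (V=0.0000), down 27.7200 (V=0.0000). Price 0.0000; hedge Δ=0.0000, bond B=0.0000.
  t=0,j=0: stock 42.0000 → up 46.2000 (V=0.0000), down 25.2000 (V=0.6796). Price 0.0924; hedge Δ=-0.0324, bond B=1.4516.
Root portfolio cost Δ·42+B reproduces V0=0.0924.

(0,0): Delta=-0.0324 Bond=1.4516
(1,0): Delta=-0.3968 Bond=10.6796
(1,1): Delta=0.0000 Bond=0.0000
V0=0.0924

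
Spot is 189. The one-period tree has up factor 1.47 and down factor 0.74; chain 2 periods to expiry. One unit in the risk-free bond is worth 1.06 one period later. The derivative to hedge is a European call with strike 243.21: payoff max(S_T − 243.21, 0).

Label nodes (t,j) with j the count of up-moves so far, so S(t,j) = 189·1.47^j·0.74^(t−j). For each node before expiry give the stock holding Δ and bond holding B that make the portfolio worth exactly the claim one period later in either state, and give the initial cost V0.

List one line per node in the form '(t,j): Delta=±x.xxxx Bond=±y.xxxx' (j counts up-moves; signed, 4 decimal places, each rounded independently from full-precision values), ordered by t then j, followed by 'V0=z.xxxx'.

No-arbitrage ⇒ martingale measure with p* = (R−d)/(u−d) = 0.4384.
Terminal payoffs: V(2,0)=0.0000, V(2,1)=0.0000, V(2,2)=165.2001
  t=1,j=0: stock 139.8600 → up 205.5942 (V=0.0000), down 103.4964 (V=0.0000). Price 0.0000; hedge Δ=0.0000, bond B=0.0000.
  t=1,j=1: stock 277.8300 → up 408.4101 (V=165.2001), down 205.5942 (V=0.0000). Price 68.3174; hedge Δ=0.8145, bond B=-157.9841.
  t=0,j=0: stock 189.0000 → up 277.8300 (V=68.3174), down 139.8600 (V=0.0000). Price 28.2522; hedge Δ=0.4952, bond B=-65.3333.
Check: Δ(0,0)·S0 + B(0,0) = 28.2522 = V0.

(0,0): Delta=0.4952 Bond=-65.3333
(1,0): Delta=0.0000 Bond=0.0000
(1,1): Delta=0.8145 Bond=-157.9841
V0=28.2522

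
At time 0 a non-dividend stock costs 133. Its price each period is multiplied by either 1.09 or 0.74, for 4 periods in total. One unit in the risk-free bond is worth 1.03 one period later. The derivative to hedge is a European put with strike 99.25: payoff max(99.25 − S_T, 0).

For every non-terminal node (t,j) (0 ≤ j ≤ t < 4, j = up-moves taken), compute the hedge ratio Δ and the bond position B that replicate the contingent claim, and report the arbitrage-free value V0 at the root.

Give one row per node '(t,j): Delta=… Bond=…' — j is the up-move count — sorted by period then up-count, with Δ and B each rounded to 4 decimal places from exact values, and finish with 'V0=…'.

(0,0): Delta=-0.1301 Bond=19.3125
(1,0): Delta=-0.4701 Bond=53.3594
(1,1): Delta=-0.0823 Bond=12.9676
(2,0): Delta=-1.0000 Bond=93.5526
(2,1): Delta=-0.3957 Bond=46.9756
(2,2): Delta=-0.0383 Bond=6.4010
(3,0): Delta=-1.0000 Bond=96.3592
(3,1): Delta=-1.0000 Bond=96.3592
(3,2): Delta=-0.3108 Bond=38.4591
(3,3): Delta=0.0000 Bond=0.0000
V0=2.0145

No-arbitrage ⇒ martingale measure with p* = (R−d)/(u−d) = 0.8286.
Payoff layer (t=4): V(4,0)=59.3679, V(4,1)=40.5047, V(4,2)=12.7197, V(4,3)=0.0000, V(4,4)=0.0000
Node (3,0) S=53.8948: V=(p*·40.5047+(1−p*)·59.3679)/1.03=42.4644; Δ=(40.5047−59.3679)/(58.7453−39.8821)=-1.0000; B=V−Δ·S=96.3592
Node (3,1) S=79.3856: V=(p*·12.7197+(1−p*)·40.5047)/1.03=16.9737; Δ=(12.7197−40.5047)/(86.5303−58.7453)=-1.0000; B=V−Δ·S=96.3592
Node (3,2) S=116.9328: V=(p*·0.0000+(1−p*)·12.7197)/1.03=2.1170; Δ=(0.0000−12.7197)/(127.4568−86.5303)=-0.3108; B=V−Δ·S=38.4591
Node (3,3) S=172.2389: V=(p*·0.0000+(1−p*)·0.0000)/1.03=0.0000; Δ=(0.0000−0.0000)/(187.7404−127.4568)=0.0000; B=V−Δ·S=0.0000
Node (2,0) S=72.8308: V=(p*·16.9737+(1−p*)·42.4644)/1.03=20.7218; Δ=(16.9737−42.4644)/(79.3856−53.8948)=-1.0000; B=V−Δ·S=93.5526
Node (2,1) S=107.2778: V=(p*·2.1170+(1−p*)·16.9737)/1.03=4.5280; Δ=(2.1170−16.9737)/(116.9328−79.3856)=-0.3957; B=V−Δ·S=46.9756
Node (2,2) S=158.0173: V=(p*·0.0000+(1−p*)·2.1170)/1.03=0.3523; Δ=(0.0000−2.1170)/(172.2389−116.9328)=-0.0383; B=V−Δ·S=6.4010
Node (1,0) S=98.4200: V=(p*·4.5280+(1−p*)·20.7218)/1.03=7.0914; Δ=(4.5280−20.7218)/(107.2778−72.8308)=-0.4701; B=V−Δ·S=53.3594
Node (1,1) S=144.9700: V=(p*·0.3523+(1−p*)·4.5280)/1.03=1.0371; Δ=(0.3523−4.5280)/(158.0173−107.2778)=-0.0823; B=V−Δ·S=12.9676
Node (0,0) S=133.0000: V=(p*·1.0371+(1−p*)·7.0914)/1.03=2.0145; Δ=(1.0371−7.0914)/(144.9700−98.4200)=-0.1301; B=V−Δ·S=19.3125
Each (Δ,B) replicates both successor values, so the strategy is self-financing and V0 is arbitrage-free.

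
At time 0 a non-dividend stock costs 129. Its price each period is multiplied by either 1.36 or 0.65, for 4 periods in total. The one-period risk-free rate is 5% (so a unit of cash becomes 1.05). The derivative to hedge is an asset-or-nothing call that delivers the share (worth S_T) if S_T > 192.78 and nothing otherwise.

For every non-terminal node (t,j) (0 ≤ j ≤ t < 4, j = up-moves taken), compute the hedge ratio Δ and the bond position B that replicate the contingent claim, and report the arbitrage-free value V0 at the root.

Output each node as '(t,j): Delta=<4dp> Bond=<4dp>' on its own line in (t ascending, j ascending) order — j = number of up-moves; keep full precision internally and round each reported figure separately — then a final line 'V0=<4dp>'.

Risk-neutral probability p* = (R−d)/(u−d) = (1.05−0.65)/(1.36−0.65) = 0.5634.
Terminal payoffs: V(4,0)=0.0000, V(4,1)=0.0000, V(4,2)=0.0000, V(4,3)=210.9210, V(4,4)=441.3116
  t=3,j=0: stock 35.4266 → up 48.1802 (V=0.0000), down 23.0273 (V=0.0000). Price 0.0000; hedge Δ=0.0000, bond B=0.0000.
  t=3,j=1: stock 74.1234 → up 100.8078 (V=0.0000), down 48.1802 (V=0.0000). Price 0.0000; hedge Δ=0.0000, bond B=0.0000.
  t=3,j=2: stock 155.0890 → up 210.9210 (V=210.9210), down 100.8078 (V=0.0000). Price 113.1702; hedge Δ=1.9155, bond B=-183.9016.
  t=3,j=3: stock 324.4938 → up 441.3116 (V=441.3116), down 210.9210 (V=210.9210). Price 324.4938; hedge Δ=1.0000, bond B=0.0000.
  t=2,j=0: stock 54.5025 → up 74.1234 (V=0.0000), down 35.4266 (V=0.0000). Price 0.0000; hedge Δ=0.0000, bond B=0.0000.
  t=2,j=1: stock 114.0360 → up 155.0890 (V=113.1702), down 74.1234 (V=0.0000). Price 60.7218; hedge Δ=1.3978, bond B=-98.6729.
  t=2,j=2: stock 238.5984 → up 324.4938 (V=324.4938), down 155.0890 (V=113.1702). Price 221.1674; hedge Δ=1.2474, bond B=-76.4715.
  t=1,j=0: stock 83.8500 → up 114.0360 (V=60.7218), down 54.5025 (V=0.0000). Price 32.5804; hedge Δ=1.0200, bond B=-52.9432.
  t=1,j=1: stock 175.4400 → up 238.5984 (V=221.1674), down 114.0360 (V=60.7218). Price 143.9178; hedge Δ=1.2881, bond B=-82.0620.
  t=0,j=0: stock 129.0000 → up 175.4400 (V=143.9178), down 83.8500 (V=32.5804). Price 90.7673; hedge Δ=1.2156, bond B=-66.0458.
Self-financing check: at every node Δ·S+B equals the discounted successor values.

(0,0): Delta=1.2156 Bond=-66.0458
(1,0): Delta=1.0200 Bond=-52.9432
(1,1): Delta=1.2881 Bond=-82.0620
(2,0): Delta=0.0000 Bond=0.0000
(2,1): Delta=1.3978 Bond=-98.6729
(2,2): Delta=1.2474 Bond=-76.4715
(3,0): Delta=0.0000 Bond=0.0000
(3,1): Delta=0.0000 Bond=0.0000
(3,2): Delta=1.9155 Bond=-183.9016
(3,3): Delta=1.0000 Bond=0.0000
V0=90.7673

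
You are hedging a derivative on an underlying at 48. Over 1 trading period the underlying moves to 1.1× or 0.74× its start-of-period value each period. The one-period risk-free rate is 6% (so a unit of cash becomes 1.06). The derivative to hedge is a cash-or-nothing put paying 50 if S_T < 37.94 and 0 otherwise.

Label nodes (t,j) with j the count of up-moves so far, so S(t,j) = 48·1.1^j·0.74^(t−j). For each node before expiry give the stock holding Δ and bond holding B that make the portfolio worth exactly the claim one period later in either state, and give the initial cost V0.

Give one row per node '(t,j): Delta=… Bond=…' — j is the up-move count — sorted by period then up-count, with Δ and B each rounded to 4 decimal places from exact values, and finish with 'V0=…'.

(0,0): Delta=-2.8935 Bond=144.1300
V0=5.2411

Since d<R<u, set p* = (R−d)/(u−d) = 0.8889; price each node as the discounted p*-expectation of its children.
Terminal values V(1,·): V(1,0)=50.0000, V(1,1)=0.0000
(0,0): S=48.0000. Δ = (V_up−V_dn)/(S_up−S_dn) = (0.0000−50.0000)/(52.8000−35.5200) = -2.8935. V = [p*·0.0000 + (1−p*)·50.0000]/1.06 = 5.2411. B = V − Δ·S = 144.1300.
Each (Δ,B) replicates both successor values, so the strategy is self-financing and V0 is arbitrage-free.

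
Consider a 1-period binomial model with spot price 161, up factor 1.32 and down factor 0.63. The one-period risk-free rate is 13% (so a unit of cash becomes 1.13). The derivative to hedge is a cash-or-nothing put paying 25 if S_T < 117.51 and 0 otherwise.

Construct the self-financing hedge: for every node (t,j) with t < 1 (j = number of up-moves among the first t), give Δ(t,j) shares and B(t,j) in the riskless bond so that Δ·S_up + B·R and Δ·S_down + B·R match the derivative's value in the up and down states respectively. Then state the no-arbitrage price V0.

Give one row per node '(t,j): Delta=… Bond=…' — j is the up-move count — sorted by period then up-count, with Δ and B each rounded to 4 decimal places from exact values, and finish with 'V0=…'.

No-arbitrage ⇒ martingale measure with p* = (R−d)/(u−d) = 0.7246.
Payoff layer (t=1): V(1,0)=25.0000, V(1,1)=0.0000
  t=0,j=0: stock 161.0000 → up 212.5200 (V=0.0000), down 101.4300 (V=25.0000). Price 6.0921; hedge Δ=-0.2250, bond B=42.3240.
Each (Δ,B) replicates both successor values, so the strategy is self-financing and V0 is arbitrage-free.

(0,0): Delta=-0.2250 Bond=42.3240
V0=6.0921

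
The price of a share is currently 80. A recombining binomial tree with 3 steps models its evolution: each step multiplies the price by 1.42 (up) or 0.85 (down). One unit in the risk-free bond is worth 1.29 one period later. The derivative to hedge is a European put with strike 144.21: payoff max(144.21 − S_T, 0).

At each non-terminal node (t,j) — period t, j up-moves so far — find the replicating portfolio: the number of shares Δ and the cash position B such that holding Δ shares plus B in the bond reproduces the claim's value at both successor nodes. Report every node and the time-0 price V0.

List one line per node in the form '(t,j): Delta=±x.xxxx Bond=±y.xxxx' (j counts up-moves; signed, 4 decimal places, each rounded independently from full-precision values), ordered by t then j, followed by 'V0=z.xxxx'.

(0,0): Delta=-0.3337 Bond=32.0544
(1,0): Delta=-1.0000 Bond=86.6595
(1,1): Delta=-0.2158 Bond=27.9633
(2,0): Delta=-1.0000 Bond=111.7907
(2,1): Delta=-1.0000 Bond=111.7907
(2,2): Delta=-0.0772 Bond=13.7014
V0=5.3595

Risk-neutral probability p* = (R−d)/(u−d) = (1.29−0.85)/(1.42−0.85) = 0.7719.
At expiry t=3: V(3,0)=95.0800, V(3,1)=62.1340, V(3,2)=7.0948, V(3,3)=0.0000
(2,0): S=57.8000. Δ = (V_up−V_dn)/(S_up−S_dn) = (62.1340−95.0800)/(82.0760−49.1300) = -1.0000. V = [p*·62.1340 + (1−p*)·95.0800]/1.29 = 53.9907. B = V − Δ·S = 111.7907.
(2,1): S=96.5600. Δ = (V_up−V_dn)/(S_up−S_dn) = (7.0948−62.1340)/(137.1152−82.0760) = -1.0000. V = [p*·7.0948 + (1−p*)·62.1340]/1.29 = 15.2307. B = V − Δ·S = 111.7907.
(2,2): S=161.3120. Δ = (V_up−V_dn)/(S_up−S_dn) = (0.0000−7.0948)/(229.0630−137.1152) = -0.0772. V = [p*·0.0000 + (1−p*)·7.0948]/1.29 = 1.2544. B = V − Δ·S = 13.7014.
(1,0): S=68.0000. Δ = (V_up−V_dn)/(S_up−S_dn) = (15.2307−53.9907)/(96.5600−57.8000) = -1.0000. V = [p*·15.2307 + (1−p*)·53.9907]/1.29 = 18.6595. B = V − Δ·S = 86.6595.
(1,1): S=113.6000. Δ = (V_up−V_dn)/(S_up−S_dn) = (1.2544−15.2307)/(161.3120−96.5600) = -0.2158. V = [p*·1.2544 + (1−p*)·15.2307]/1.29 = 3.4434. B = V − Δ·S = 27.9633.
(0,0): S=80.0000. Δ = (V_up−V_dn)/(S_up−S_dn) = (3.4434−18.6595)/(113.6000−68.0000) = -0.3337. V = [p*·3.4434 + (1−p*)·18.6595]/1.29 = 5.3595. B = V − Δ·S = 32.0544.
Self-financing check: at every node Δ·S+B equals the discounted successor values.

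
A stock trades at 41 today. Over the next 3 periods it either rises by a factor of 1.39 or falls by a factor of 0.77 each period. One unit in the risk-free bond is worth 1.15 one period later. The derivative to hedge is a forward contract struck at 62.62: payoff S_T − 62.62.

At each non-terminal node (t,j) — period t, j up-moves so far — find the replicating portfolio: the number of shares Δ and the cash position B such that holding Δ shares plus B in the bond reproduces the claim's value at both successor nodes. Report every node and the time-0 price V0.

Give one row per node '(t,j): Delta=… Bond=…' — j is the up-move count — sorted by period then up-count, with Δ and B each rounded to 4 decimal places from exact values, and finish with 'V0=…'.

Under the risk-neutral measure, an up-move has probability p* = (R−d)/(u−d) = 0.6129 and values discount at R = 1.15.
Payoff layer (t=3): V(3,0)=-43.9021, V(3,1)=-28.8306, V(3,2)=-1.6236, V(3,3)=47.4904
  t=2,j=0: stock 24.3089 → up 33.7894 (V=-28.8306), down 18.7179 (V=-43.9021). Price -30.1433; hedge Δ=1.0000, bond B=-54.4522.
  t=2,j=1: stock 43.8823 → up 60.9964 (V=-1.6236), down 33.7894 (V=-28.8306). Price -10.5699; hedge Δ=1.0000, bond B=-54.4522.
  t=2,j=2: stock 79.2161 → up 110.1104 (V=47.4904), down 60.9964 (V=-1.6236). Price 24.7639; hedge Δ=1.0000, bond B=-54.4522.
  t=1,j=0: stock 31.5700 → up 43.8823 (V=-10.5699), down 24.3089 (V=-30.1433). Price -15.7797; hedge Δ=1.0000, bond B=-47.3497.
  t=1,j=1: stock 56.9900 → up 79.2161 (V=24.7639), down 43.8823 (V=-10.5699). Price 9.6403; hedge Δ=1.0000, bond B=-47.3497.
  t=0,j=0: stock 41.0000 → up 56.9900 (V=9.6403), down 31.5700 (V=-15.7797). Price -0.1737; hedge Δ=1.0000, bond B=-41.1737.
Check: Δ(0,0)·S0 + B(0,0) = -0.1737 = V0.

(0,0): Delta=1.0000 Bond=-41.1737
(1,0): Delta=1.0000 Bond=-47.3497
(1,1): Delta=1.0000 Bond=-47.3497
(2,0): Delta=1.0000 Bond=-54.4522
(2,1): Delta=1.0000 Bond=-54.4522
(2,2): Delta=1.0000 Bond=-54.4522
V0=-0.1737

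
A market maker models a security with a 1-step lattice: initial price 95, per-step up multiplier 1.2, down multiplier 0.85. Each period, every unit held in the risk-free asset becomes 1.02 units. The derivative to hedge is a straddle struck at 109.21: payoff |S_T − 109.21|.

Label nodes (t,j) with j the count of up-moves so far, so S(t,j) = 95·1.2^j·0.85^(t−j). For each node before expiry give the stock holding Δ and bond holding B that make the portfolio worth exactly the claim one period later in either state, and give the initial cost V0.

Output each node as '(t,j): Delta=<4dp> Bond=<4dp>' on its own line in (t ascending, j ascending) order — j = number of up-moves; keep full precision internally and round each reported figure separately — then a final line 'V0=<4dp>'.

(0,0): Delta=-0.7119 Bond=84.2591
V0=16.6305

Since d<R<u, set p* = (R−d)/(u−d) = 0.4857; price each node as the discounted p*-expectation of its children.
Terminal payoffs: V(1,0)=28.4600, V(1,1)=4.7900
Node (0,0) S=95.0000: V=(p*·4.7900+(1−p*)·28.4600)/1.02=16.6305; Δ=(4.7900−28.4600)/(114.0000−80.7500)=-0.7119; B=V−Δ·S=84.2591
Each (Δ,B) replicates both successor values, so the strategy is self-financing and V0 is arbitrage-free.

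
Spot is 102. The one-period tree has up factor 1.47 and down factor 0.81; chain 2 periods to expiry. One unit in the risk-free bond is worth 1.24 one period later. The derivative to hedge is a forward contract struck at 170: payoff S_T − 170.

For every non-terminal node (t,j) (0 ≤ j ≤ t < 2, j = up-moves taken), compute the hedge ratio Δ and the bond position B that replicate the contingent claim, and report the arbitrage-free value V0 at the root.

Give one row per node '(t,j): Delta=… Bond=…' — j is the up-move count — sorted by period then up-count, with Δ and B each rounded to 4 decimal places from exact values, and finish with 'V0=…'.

(0,0): Delta=1.0000 Bond=-110.5619
(1,0): Delta=1.0000 Bond=-137.0968
(1,1): Delta=1.0000 Bond=-137.0968
V0=-8.5619

The replicating-portfolio and risk-neutral prices coincide; use p* = (1.24−0.81)/(1.47−0.81) = 0.6515 for the latter.
At expiry t=2: V(2,0)=-103.0778, V(2,1)=-48.5486, V(2,2)=50.4118
  t=1,j=0: stock 82.6200 → up 121.4514 (V=-48.5486), down 66.9222 (V=-103.0778). Price -54.4768; hedge Δ=1.0000, bond B=-137.0968.
  t=1,j=1: stock 149.9400 → up 220.4118 (V=50.4118), down 121.4514 (V=-48.5486). Price 12.8432; hedge Δ=1.0000, bond B=-137.0968.
  t=0,j=0: stock 102.0000 → up 149.9400 (V=12.8432), down 82.6200 (V=-54.4768). Price -8.5619; hedge Δ=1.0000, bond B=-110.5619.
The time-0 hedge costs -8.5619, which is the no-arbitrage price.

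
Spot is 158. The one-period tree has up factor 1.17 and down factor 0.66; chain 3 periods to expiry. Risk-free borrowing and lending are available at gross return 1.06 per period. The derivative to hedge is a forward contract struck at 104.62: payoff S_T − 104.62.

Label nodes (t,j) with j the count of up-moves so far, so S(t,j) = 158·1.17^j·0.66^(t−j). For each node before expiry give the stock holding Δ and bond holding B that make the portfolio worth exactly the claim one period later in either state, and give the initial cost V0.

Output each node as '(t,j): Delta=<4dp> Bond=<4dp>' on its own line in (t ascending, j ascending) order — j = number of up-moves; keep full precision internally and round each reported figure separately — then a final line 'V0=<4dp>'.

(0,0): Delta=1.0000 Bond=-87.8410
(1,0): Delta=1.0000 Bond=-93.1114
(1,1): Delta=1.0000 Bond=-93.1114
(2,0): Delta=1.0000 Bond=-98.6981
(2,1): Delta=1.0000 Bond=-98.6981
(2,2): Delta=1.0000 Bond=-98.6981
V0=70.1590

Risk-neutral probability p* = (R−d)/(u−d) = (1.06−0.66)/(1.17−0.66) = 0.7843.
Terminal values V(3,·): V(3,0)=-59.1956, V(3,1)=-24.0950, V(3,2)=38.1289, V(3,3)=148.4349
(2,0): S=68.8248. Δ = (V_up−V_dn)/(S_up−S_dn) = (-24.0950−-59.1956)/(80.5250−45.4244) = 1.0000. V = [p*·-24.0950 + (1−p*)·-59.1956]/1.06 = -29.8733. B = V − Δ·S = -98.6981.
(2,1): S=122.0076. Δ = (V_up−V_dn)/(S_up−S_dn) = (38.1289−-24.0950)/(142.7489−80.5250) = 1.0000. V = [p*·38.1289 + (1−p*)·-24.0950]/1.06 = 23.3095. B = V − Δ·S = -98.6981.
(2,2): S=216.2862. Δ = (V_up−V_dn)/(S_up−S_dn) = (148.4349−38.1289)/(253.0549−142.7489) = 1.0000. V = [p*·148.4349 + (1−p*)·38.1289]/1.06 = 117.5881. B = V − Δ·S = -98.6981.
(1,0): S=104.2800. Δ = (V_up−V_dn)/(S_up−S_dn) = (23.3095−-29.8733)/(122.0076−68.8248) = 1.0000. V = [p*·23.3095 + (1−p*)·-29.8733]/1.06 = 11.1686. B = V − Δ·S = -93.1114.
(1,1): S=184.8600. Δ = (V_up−V_dn)/(S_up−S_dn) = (117.5881−23.3095)/(216.2862−122.0076) = 1.0000. V = [p*·117.5881 + (1−p*)·23.3095]/1.06 = 91.7486. B = V − Δ·S = -93.1114.
(0,0): S=158.0000. Δ = (V_up−V_dn)/(S_up−S_dn) = (91.7486−11.1686)/(184.8600−104.2800) = 1.0000. V = [p*·91.7486 + (1−p*)·11.1686]/1.06 = 70.1590. B = V − Δ·S = -87.8410.
Each (Δ,B) replicates both successor values, so the strategy is self-financing and V0 is arbitrage-free.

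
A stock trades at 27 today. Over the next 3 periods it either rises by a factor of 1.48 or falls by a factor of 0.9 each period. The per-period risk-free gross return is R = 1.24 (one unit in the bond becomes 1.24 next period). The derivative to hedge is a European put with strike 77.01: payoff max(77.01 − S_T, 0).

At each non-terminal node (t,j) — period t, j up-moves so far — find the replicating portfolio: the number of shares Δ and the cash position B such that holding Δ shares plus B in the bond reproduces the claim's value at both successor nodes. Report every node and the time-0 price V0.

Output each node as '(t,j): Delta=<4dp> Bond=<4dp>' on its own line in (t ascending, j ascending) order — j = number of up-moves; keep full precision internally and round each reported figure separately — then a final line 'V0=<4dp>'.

Since d<R<u, set p* = (R−d)/(u−d) = 0.5862; price each node as the discounted p*-expectation of its children.
Terminal values V(3,·): V(3,0)=57.3270, V(3,1)=44.6424, V(3,2)=23.7833, V(3,3)=0.0000
Node (2,0) S=21.8700: V=(p*·44.6424+(1−p*)·57.3270)/1.24=40.2348; Δ=(44.6424−57.3270)/(32.3676−19.6830)=-1.0000; B=V−Δ·S=62.1048
Node (2,1) S=35.9640: V=(p*·23.7833+(1−p*)·44.6424)/1.24=26.1408; Δ=(23.7833−44.6424)/(53.2267−32.3676)=-1.0000; B=V−Δ·S=62.1048
Node (2,2) S=59.1408: V=(p*·0.0000+(1−p*)·23.7833)/1.24=7.9366; Δ=(0.0000−23.7833)/(87.5284−53.2267)=-0.6934; B=V−Δ·S=48.9422
Node (1,0) S=24.3000: V=(p*·26.1408+(1−p*)·40.2348)/1.24=25.7845; Δ=(26.1408−40.2348)/(35.9640−21.8700)=-1.0000; B=V−Δ·S=50.0845
Node (1,1) S=39.9600: V=(p*·7.9366+(1−p*)·26.1408)/1.24=12.4753; Δ=(7.9366−26.1408)/(59.1408−35.9640)=-0.7855; B=V−Δ·S=43.8620
Node (0,0) S=27.0000: V=(p*·12.4753+(1−p*)·25.7845)/1.24=14.5021; Δ=(12.4753−25.7845)/(39.9600−24.3000)=-0.8499; B=V−Δ·S=37.4491
Self-financing check: at every node Δ·S+B equals the discounted successor values.

(0,0): Delta=-0.8499 Bond=37.4491
(1,0): Delta=-1.0000 Bond=50.0845
(1,1): Delta=-0.7855 Bond=43.8620
(2,0): Delta=-1.0000 Bond=62.1048
(2,1): Delta=-1.0000 Bond=62.1048
(2,2): Delta=-0.6934 Bond=48.9422
V0=14.5021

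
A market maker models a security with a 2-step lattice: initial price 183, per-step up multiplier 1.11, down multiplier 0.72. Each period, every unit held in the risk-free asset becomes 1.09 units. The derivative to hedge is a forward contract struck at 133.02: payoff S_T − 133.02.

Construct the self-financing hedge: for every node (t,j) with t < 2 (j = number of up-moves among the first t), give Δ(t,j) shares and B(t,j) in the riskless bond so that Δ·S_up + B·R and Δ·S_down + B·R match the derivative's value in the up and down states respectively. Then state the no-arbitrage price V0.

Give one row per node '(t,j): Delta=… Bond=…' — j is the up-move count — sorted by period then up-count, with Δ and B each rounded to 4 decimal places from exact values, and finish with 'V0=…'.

The replicating-portfolio and risk-neutral prices coincide; use p* = (1.09−0.72)/(1.11−0.72) = 0.9487 for the latter.
Terminal payoffs: V(2,0)=-38.1528, V(2,1)=13.2336, V(2,2)=92.4543
(1,0): S=131.7600. Δ = (V_up−V_dn)/(S_up−S_dn) = (13.2336−-38.1528)/(146.2536−94.8672) = 1.0000. V = [p*·13.2336 + (1−p*)·-38.1528]/1.09 = 9.7233. B = V − Δ·S = -122.0367.
(1,1): S=203.1300. Δ = (V_up−V_dn)/(S_up−S_dn) = (92.4543−13.2336)/(225.4743−146.2536) = 1.0000. V = [p*·92.4543 + (1−p*)·13.2336]/1.09 = 81.0933. B = V − Δ·S = -122.0367.
(0,0): S=183.0000. Δ = (V_up−V_dn)/(S_up−S_dn) = (81.0933−9.7233)/(203.1300−131.7600) = 1.0000. V = [p*·81.0933 + (1−p*)·9.7233]/1.09 = 71.0397. B = V − Δ·S = -111.9603.
Check: Δ(0,0)·S0 + B(0,0) = 71.0397 = V0.

(0,0): Delta=1.0000 Bond=-111.9603
(1,0): Delta=1.0000 Bond=-122.0367
(1,1): Delta=1.0000 Bond=-122.0367
V0=71.0397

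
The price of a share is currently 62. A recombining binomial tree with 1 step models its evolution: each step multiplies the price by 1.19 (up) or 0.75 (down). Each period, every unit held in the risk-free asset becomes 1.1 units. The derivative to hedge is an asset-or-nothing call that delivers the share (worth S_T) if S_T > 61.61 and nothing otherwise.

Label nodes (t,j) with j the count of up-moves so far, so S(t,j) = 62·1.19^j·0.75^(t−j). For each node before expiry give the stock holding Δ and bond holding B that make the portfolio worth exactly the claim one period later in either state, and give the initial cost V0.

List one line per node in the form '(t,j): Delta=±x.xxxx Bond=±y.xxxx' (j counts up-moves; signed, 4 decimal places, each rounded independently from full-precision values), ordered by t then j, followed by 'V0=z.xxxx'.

The replicating-portfolio and risk-neutral prices coincide; use p* = (1.1−0.75)/(1.19−0.75) = 0.7955 for the latter.
Terminal values V(1,·): V(1,0)=0.0000, V(1,1)=73.7800
(0,0): S=62.0000. Δ = (V_up−V_dn)/(S_up−S_dn) = (73.7800−0.0000)/(73.7800−46.5000) = 2.7045. V = [p*·73.7800 + (1−p*)·0.0000]/1.1 = 53.3533. B = V − Δ·S = -114.3285.
Check: Δ(0,0)·S0 + B(0,0) = 53.3533 = V0.

(0,0): Delta=2.7045 Bond=-114.3285
V0=53.3533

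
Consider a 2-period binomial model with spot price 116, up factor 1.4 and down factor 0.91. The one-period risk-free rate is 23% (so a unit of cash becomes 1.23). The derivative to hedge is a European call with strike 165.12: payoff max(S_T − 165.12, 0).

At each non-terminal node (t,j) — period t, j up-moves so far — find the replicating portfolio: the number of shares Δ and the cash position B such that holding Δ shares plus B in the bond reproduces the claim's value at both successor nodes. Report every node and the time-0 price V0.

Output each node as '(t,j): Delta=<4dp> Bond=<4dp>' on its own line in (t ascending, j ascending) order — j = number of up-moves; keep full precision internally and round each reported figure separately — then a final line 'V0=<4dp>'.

(0,0): Delta=0.5814 Bond=-49.8952
(1,0): Delta=0.0000 Bond=0.0000
(1,1): Delta=0.7821 Bond=-93.9744
V0=17.5456

Risk-neutral probability p* = (R−d)/(u−d) = (1.23−0.91)/(1.4−0.91) = 0.6531.
Terminal values V(2,·): V(2,0)=0.0000, V(2,1)=0.0000, V(2,2)=62.2400
(1,0): S=105.5600. Δ = (V_up−V_dn)/(S_up−S_dn) = (0.0000−0.0000)/(147.7840−96.0596) = 0.0000. V = [p*·0.0000 + (1−p*)·0.0000]/1.23 = 0.0000. B = V − Δ·S = 0.0000.
(1,1): S=162.4000. Δ = (V_up−V_dn)/(S_up−S_dn) = (62.2400−0.0000)/(227.3600−147.7840) = 0.7821. V = [p*·62.2400 + (1−p*)·0.0000]/1.23 = 33.0460. B = V − Δ·S = -93.9744.
(0,0): S=116.0000. Δ = (V_up−V_dn)/(S_up−S_dn) = (33.0460−0.0000)/(162.4000−105.5600) = 0.5814. V = [p*·33.0460 + (1−p*)·0.0000]/1.23 = 17.5456. B = V − Δ·S = -49.8952.
Self-financing check: at every node Δ·S+B equals the discounted successor values.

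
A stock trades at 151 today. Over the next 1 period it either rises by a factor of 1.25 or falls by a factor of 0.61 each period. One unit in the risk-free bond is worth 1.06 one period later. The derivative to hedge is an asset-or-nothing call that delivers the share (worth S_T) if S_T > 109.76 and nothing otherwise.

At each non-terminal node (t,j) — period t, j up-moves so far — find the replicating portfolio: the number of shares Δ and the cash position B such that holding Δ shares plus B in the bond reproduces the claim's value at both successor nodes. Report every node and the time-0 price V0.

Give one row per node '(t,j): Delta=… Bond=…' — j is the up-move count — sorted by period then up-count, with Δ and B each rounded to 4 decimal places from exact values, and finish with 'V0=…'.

Under the risk-neutral measure, an up-move has probability p* = (R−d)/(u−d) = 0.7031 and values discount at R = 1.06.
At expiry t=1: V(1,0)=0.0000, V(1,1)=188.7500
Node (0,0) S=151.0000: V=(p*·188.7500+(1−p*)·0.0000)/1.06=125.2027; Δ=(188.7500−0.0000)/(188.7500−92.1100)=1.9531; B=V−Δ·S=-169.7192
Each (Δ,B) replicates both successor values, so the strategy is self-financing and V0 is arbitrage-free.

(0,0): Delta=1.9531 Bond=-169.7192
V0=125.2027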